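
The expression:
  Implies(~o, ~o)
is always true.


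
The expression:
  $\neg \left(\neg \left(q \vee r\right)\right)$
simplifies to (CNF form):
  $q \vee r$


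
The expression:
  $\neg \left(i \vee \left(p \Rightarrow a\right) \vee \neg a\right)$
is never true.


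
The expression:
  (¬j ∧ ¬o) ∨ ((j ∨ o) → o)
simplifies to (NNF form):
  o ∨ ¬j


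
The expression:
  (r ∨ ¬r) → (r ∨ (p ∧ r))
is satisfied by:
  {r: True}


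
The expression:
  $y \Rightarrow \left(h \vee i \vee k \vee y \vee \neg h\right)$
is always true.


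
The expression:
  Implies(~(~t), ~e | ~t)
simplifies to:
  ~e | ~t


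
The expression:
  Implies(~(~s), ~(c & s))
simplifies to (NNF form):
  ~c | ~s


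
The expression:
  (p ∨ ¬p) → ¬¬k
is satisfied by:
  {k: True}


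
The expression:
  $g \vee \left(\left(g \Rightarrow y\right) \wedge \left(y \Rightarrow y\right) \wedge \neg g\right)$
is always true.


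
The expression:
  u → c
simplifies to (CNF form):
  c ∨ ¬u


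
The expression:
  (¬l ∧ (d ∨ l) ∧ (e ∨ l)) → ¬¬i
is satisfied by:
  {i: True, l: True, e: False, d: False}
  {i: True, e: False, l: False, d: False}
  {l: True, i: False, e: False, d: False}
  {i: False, e: False, l: False, d: False}
  {d: True, i: True, l: True, e: False}
  {d: True, i: True, e: False, l: False}
  {d: True, l: True, i: False, e: False}
  {d: True, i: False, e: False, l: False}
  {i: True, e: True, l: True, d: False}
  {i: True, e: True, d: False, l: False}
  {e: True, l: True, d: False, i: False}
  {e: True, d: False, l: False, i: False}
  {i: True, e: True, d: True, l: True}
  {i: True, e: True, d: True, l: False}
  {e: True, d: True, l: True, i: False}


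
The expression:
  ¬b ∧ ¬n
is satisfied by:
  {n: False, b: False}


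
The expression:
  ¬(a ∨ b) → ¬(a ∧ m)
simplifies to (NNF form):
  True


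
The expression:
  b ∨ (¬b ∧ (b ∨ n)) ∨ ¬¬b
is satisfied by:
  {n: True, b: True}
  {n: True, b: False}
  {b: True, n: False}


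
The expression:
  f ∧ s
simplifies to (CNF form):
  f ∧ s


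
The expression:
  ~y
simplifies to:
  ~y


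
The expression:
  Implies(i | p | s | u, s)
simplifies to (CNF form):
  (s | ~i) & (s | ~p) & (s | ~u)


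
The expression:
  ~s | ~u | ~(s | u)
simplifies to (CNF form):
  ~s | ~u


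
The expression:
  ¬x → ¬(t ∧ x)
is always true.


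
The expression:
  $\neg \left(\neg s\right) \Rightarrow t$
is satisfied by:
  {t: True, s: False}
  {s: False, t: False}
  {s: True, t: True}


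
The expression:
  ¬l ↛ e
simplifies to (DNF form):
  e ∨ ¬l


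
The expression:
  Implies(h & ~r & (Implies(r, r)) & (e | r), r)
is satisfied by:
  {r: True, h: False, e: False}
  {h: False, e: False, r: False}
  {r: True, e: True, h: False}
  {e: True, h: False, r: False}
  {r: True, h: True, e: False}
  {h: True, r: False, e: False}
  {r: True, e: True, h: True}


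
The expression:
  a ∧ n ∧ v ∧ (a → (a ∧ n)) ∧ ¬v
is never true.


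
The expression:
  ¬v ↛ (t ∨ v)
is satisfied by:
  {v: False, t: False}


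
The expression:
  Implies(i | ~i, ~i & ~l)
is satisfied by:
  {i: False, l: False}


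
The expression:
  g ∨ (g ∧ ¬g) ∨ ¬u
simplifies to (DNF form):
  g ∨ ¬u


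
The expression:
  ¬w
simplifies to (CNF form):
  ¬w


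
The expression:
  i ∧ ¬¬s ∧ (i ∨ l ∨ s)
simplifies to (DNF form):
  i ∧ s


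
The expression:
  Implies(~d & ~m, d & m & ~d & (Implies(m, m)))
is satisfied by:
  {d: True, m: True}
  {d: True, m: False}
  {m: True, d: False}


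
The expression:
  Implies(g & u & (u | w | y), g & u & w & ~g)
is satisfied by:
  {g: False, u: False}
  {u: True, g: False}
  {g: True, u: False}


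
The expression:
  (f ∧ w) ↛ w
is never true.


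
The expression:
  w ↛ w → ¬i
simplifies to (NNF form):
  True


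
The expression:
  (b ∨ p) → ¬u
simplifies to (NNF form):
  (¬b ∧ ¬p) ∨ ¬u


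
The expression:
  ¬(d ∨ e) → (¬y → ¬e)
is always true.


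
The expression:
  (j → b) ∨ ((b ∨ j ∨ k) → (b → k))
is always true.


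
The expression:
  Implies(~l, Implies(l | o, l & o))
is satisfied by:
  {l: True, o: False}
  {o: False, l: False}
  {o: True, l: True}


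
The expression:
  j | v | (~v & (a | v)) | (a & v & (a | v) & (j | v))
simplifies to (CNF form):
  a | j | v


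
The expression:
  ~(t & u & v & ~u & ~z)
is always true.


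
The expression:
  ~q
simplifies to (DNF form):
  ~q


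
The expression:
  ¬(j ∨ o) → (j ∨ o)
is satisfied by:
  {o: True, j: True}
  {o: True, j: False}
  {j: True, o: False}


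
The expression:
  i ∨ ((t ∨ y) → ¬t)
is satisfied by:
  {i: True, t: False}
  {t: False, i: False}
  {t: True, i: True}


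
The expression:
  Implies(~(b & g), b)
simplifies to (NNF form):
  b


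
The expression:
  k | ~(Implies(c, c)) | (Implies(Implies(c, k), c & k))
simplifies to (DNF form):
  c | k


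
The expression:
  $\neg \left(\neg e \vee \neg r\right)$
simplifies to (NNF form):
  $e \wedge r$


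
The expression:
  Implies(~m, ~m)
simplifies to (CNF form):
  True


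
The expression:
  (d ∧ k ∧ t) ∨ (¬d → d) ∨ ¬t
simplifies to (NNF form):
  d ∨ ¬t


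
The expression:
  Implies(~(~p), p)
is always true.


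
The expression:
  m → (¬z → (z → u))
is always true.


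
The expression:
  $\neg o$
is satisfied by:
  {o: False}


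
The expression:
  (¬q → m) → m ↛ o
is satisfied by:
  {q: False, m: False, o: False}
  {o: True, q: False, m: False}
  {m: True, q: False, o: False}
  {m: True, q: True, o: False}


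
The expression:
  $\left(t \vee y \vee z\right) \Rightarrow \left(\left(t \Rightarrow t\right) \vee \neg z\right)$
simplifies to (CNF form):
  $\text{True}$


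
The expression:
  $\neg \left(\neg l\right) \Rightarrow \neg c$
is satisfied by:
  {l: False, c: False}
  {c: True, l: False}
  {l: True, c: False}


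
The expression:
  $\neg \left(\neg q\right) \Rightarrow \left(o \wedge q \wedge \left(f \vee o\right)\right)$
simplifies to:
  $o \vee \neg q$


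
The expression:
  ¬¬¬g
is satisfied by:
  {g: False}


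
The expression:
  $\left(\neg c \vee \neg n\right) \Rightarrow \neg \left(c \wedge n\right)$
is always true.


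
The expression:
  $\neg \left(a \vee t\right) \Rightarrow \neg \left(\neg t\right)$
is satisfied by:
  {a: True, t: True}
  {a: True, t: False}
  {t: True, a: False}


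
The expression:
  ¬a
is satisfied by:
  {a: False}


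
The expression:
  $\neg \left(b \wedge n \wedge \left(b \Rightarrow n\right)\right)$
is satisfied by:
  {n: False, b: False}
  {b: True, n: False}
  {n: True, b: False}


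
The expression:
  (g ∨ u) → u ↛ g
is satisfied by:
  {g: False}


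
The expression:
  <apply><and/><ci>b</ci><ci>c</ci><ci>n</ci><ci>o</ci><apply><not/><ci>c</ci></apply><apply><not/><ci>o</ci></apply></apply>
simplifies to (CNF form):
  <false/>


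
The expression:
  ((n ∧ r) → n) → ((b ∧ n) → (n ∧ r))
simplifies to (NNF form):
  r ∨ ¬b ∨ ¬n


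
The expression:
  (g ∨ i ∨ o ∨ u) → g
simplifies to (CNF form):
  (g ∨ ¬i) ∧ (g ∨ ¬o) ∧ (g ∨ ¬u)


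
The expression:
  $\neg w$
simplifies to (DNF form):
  $\neg w$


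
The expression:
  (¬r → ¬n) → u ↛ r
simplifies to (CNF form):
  ¬r ∧ (n ∨ u)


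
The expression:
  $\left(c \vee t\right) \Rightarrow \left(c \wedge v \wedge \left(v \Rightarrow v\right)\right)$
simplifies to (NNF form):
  $\left(c \wedge v\right) \vee \left(\neg c \wedge \neg t\right)$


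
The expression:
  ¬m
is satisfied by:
  {m: False}


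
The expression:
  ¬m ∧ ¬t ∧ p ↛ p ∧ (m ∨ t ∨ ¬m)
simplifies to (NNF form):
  False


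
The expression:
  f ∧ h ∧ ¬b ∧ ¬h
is never true.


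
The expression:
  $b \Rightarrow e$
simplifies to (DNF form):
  $e \vee \neg b$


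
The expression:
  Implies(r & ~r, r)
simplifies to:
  True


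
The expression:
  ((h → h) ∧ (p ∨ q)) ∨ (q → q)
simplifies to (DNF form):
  True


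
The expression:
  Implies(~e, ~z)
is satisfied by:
  {e: True, z: False}
  {z: False, e: False}
  {z: True, e: True}


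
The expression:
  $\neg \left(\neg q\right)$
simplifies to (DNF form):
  $q$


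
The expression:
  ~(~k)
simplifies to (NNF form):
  k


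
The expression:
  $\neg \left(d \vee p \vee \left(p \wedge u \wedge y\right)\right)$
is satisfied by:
  {d: False, p: False}


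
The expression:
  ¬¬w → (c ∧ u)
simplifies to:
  (c ∧ u) ∨ ¬w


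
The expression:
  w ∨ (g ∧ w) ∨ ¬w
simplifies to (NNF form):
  True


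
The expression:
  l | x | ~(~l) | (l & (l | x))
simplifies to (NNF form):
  l | x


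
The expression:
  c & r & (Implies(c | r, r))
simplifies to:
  c & r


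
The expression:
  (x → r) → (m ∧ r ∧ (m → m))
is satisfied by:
  {m: True, x: True, r: False}
  {x: True, r: False, m: False}
  {r: True, m: True, x: True}
  {r: True, m: True, x: False}


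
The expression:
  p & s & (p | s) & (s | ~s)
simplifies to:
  p & s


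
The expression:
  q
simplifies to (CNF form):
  q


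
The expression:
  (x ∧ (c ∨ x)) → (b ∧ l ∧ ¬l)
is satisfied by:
  {x: False}


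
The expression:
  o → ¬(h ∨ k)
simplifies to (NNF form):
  (¬h ∧ ¬k) ∨ ¬o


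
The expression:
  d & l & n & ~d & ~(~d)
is never true.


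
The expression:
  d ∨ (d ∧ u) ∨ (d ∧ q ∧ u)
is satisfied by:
  {d: True}


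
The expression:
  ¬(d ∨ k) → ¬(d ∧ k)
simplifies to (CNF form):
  True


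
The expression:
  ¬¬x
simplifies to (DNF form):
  x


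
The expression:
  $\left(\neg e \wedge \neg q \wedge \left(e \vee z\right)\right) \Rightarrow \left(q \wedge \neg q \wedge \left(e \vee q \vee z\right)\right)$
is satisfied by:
  {q: True, e: True, z: False}
  {q: True, e: False, z: False}
  {e: True, q: False, z: False}
  {q: False, e: False, z: False}
  {z: True, q: True, e: True}
  {z: True, q: True, e: False}
  {z: True, e: True, q: False}


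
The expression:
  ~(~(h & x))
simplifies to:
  h & x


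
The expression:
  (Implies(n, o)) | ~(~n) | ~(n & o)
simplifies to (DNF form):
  True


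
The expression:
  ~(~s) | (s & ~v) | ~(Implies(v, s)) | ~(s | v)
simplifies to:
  True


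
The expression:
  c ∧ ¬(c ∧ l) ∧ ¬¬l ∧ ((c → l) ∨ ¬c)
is never true.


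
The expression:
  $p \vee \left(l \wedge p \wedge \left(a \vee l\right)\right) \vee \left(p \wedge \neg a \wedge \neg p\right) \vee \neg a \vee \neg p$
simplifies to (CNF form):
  $\text{True}$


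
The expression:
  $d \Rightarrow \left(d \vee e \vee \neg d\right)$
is always true.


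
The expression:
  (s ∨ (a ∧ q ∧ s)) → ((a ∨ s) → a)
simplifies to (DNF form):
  a ∨ ¬s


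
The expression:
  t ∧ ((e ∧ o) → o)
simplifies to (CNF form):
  t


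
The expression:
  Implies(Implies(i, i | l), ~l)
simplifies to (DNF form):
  ~l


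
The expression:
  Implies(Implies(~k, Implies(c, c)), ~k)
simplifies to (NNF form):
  ~k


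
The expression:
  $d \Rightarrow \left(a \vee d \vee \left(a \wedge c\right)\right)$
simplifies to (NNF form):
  $\text{True}$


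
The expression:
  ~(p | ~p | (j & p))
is never true.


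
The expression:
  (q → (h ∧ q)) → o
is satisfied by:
  {o: True, q: True, h: False}
  {o: True, q: False, h: False}
  {o: True, h: True, q: True}
  {o: True, h: True, q: False}
  {q: True, h: False, o: False}


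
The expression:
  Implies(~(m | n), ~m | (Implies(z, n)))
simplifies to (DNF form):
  True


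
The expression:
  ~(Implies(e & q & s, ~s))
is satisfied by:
  {e: True, s: True, q: True}


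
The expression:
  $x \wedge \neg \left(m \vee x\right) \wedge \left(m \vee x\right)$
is never true.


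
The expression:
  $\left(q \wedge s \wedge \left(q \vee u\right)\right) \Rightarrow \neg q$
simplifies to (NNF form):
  $\neg q \vee \neg s$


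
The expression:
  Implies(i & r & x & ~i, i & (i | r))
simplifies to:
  True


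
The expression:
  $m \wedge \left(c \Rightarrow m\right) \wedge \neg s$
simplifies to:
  $m \wedge \neg s$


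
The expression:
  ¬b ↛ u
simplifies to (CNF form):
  u ∨ ¬b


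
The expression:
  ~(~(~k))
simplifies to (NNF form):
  ~k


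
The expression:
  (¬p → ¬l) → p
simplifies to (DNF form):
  l ∨ p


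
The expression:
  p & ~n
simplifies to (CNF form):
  p & ~n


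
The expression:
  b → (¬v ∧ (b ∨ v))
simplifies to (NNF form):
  ¬b ∨ ¬v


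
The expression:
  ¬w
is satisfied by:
  {w: False}


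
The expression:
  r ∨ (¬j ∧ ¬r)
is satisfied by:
  {r: True, j: False}
  {j: False, r: False}
  {j: True, r: True}


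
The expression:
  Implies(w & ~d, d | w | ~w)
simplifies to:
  True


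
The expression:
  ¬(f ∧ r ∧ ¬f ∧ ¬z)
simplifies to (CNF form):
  True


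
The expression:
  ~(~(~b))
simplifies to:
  ~b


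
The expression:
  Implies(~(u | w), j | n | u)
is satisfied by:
  {n: True, u: True, w: True, j: True}
  {n: True, u: True, w: True, j: False}
  {n: True, u: True, j: True, w: False}
  {n: True, u: True, j: False, w: False}
  {n: True, w: True, j: True, u: False}
  {n: True, w: True, j: False, u: False}
  {n: True, w: False, j: True, u: False}
  {n: True, w: False, j: False, u: False}
  {u: True, w: True, j: True, n: False}
  {u: True, w: True, j: False, n: False}
  {u: True, j: True, w: False, n: False}
  {u: True, j: False, w: False, n: False}
  {w: True, j: True, u: False, n: False}
  {w: True, u: False, j: False, n: False}
  {j: True, u: False, w: False, n: False}


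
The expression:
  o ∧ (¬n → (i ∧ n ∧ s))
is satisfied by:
  {o: True, n: True}


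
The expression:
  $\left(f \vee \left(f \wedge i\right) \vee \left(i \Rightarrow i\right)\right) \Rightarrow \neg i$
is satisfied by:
  {i: False}


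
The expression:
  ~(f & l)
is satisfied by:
  {l: False, f: False}
  {f: True, l: False}
  {l: True, f: False}


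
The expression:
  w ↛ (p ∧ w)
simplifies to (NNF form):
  w ∧ ¬p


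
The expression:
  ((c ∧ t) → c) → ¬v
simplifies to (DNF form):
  ¬v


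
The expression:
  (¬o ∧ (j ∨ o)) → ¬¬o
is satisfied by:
  {o: True, j: False}
  {j: False, o: False}
  {j: True, o: True}


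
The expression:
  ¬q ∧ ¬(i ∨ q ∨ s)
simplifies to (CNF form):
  ¬i ∧ ¬q ∧ ¬s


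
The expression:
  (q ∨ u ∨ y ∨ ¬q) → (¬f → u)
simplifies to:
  f ∨ u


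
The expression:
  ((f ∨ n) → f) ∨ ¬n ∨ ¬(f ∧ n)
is always true.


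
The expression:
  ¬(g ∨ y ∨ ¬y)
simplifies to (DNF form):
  False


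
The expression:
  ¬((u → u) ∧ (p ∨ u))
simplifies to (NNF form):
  ¬p ∧ ¬u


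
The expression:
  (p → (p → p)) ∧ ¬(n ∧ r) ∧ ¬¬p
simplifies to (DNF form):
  (p ∧ ¬n) ∨ (p ∧ ¬r)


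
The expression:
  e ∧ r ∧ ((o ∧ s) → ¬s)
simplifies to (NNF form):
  e ∧ r ∧ (¬o ∨ ¬s)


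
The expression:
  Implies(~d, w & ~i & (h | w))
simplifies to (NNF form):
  d | (w & ~i)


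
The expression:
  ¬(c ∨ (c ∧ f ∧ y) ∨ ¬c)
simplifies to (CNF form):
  False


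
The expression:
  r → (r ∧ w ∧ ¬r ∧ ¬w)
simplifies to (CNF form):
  ¬r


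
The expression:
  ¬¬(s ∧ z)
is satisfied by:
  {z: True, s: True}


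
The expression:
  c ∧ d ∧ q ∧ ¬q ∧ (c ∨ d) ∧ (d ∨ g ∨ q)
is never true.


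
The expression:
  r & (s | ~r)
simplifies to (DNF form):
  r & s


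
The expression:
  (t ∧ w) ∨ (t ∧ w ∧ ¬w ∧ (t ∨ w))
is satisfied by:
  {t: True, w: True}


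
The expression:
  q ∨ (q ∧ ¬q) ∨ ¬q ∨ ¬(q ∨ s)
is always true.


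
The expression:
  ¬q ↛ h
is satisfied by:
  {h: True, q: False}
  {q: False, h: False}
  {q: True, h: True}


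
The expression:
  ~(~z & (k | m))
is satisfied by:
  {z: True, k: False, m: False}
  {z: True, m: True, k: False}
  {z: True, k: True, m: False}
  {z: True, m: True, k: True}
  {m: False, k: False, z: False}


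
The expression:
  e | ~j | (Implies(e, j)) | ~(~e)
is always true.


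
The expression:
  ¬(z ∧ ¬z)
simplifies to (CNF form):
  True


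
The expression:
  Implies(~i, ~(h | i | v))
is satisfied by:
  {i: True, h: False, v: False}
  {i: True, v: True, h: False}
  {i: True, h: True, v: False}
  {i: True, v: True, h: True}
  {v: False, h: False, i: False}


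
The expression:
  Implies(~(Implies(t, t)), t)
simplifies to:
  True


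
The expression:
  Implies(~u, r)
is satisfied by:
  {r: True, u: True}
  {r: True, u: False}
  {u: True, r: False}


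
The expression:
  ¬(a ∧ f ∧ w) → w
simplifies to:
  w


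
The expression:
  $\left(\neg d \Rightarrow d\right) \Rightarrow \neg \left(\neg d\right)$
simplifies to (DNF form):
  $\text{True}$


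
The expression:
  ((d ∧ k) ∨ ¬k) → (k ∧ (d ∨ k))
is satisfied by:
  {k: True}


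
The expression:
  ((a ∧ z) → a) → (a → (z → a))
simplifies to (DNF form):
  True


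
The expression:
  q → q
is always true.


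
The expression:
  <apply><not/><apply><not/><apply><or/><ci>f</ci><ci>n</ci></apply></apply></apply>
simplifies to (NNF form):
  <apply><or/><ci>f</ci><ci>n</ci></apply>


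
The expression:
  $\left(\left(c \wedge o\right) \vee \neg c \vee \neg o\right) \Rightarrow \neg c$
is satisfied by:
  {c: False}


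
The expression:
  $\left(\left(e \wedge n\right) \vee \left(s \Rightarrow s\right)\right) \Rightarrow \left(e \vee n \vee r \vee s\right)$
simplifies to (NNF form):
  $e \vee n \vee r \vee s$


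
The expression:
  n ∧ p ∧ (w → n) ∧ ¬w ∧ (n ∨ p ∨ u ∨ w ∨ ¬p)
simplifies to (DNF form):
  n ∧ p ∧ ¬w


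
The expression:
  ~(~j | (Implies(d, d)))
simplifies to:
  False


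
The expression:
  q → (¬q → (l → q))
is always true.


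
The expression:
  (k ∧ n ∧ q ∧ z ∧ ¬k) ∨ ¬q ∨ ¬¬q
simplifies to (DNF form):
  True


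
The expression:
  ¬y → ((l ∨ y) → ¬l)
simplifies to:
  y ∨ ¬l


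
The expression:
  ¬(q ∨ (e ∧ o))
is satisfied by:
  {q: False, e: False, o: False}
  {o: True, q: False, e: False}
  {e: True, q: False, o: False}


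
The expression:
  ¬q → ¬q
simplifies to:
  True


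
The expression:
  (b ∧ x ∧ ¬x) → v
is always true.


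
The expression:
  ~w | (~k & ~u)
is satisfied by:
  {u: False, w: False, k: False}
  {k: True, u: False, w: False}
  {u: True, k: False, w: False}
  {k: True, u: True, w: False}
  {w: True, k: False, u: False}


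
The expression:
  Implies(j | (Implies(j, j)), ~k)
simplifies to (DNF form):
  ~k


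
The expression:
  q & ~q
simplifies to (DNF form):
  False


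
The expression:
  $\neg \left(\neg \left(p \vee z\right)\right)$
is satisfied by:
  {z: True, p: True}
  {z: True, p: False}
  {p: True, z: False}


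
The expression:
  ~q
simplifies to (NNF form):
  ~q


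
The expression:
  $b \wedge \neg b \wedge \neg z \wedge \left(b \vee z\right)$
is never true.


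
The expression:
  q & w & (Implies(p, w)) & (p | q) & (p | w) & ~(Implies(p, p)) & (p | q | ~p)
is never true.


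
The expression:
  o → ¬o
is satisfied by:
  {o: False}


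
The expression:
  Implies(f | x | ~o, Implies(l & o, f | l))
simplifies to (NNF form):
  True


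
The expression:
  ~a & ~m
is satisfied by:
  {a: False, m: False}


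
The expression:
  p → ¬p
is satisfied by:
  {p: False}


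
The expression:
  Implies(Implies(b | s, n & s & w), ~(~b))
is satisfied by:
  {b: True, s: True, w: False, n: False}
  {b: True, n: True, s: True, w: False}
  {b: True, s: True, w: True, n: False}
  {b: True, n: True, s: True, w: True}
  {b: True, w: False, s: False, n: False}
  {b: True, n: True, w: False, s: False}
  {b: True, w: True, s: False, n: False}
  {b: True, n: True, w: True, s: False}
  {s: True, n: False, w: False, b: False}
  {n: True, s: True, w: False, b: False}
  {s: True, w: True, n: False, b: False}


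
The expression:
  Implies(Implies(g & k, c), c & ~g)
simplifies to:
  (c | g) & (c | k) & (~c | ~g)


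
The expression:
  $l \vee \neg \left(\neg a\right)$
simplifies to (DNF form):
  $a \vee l$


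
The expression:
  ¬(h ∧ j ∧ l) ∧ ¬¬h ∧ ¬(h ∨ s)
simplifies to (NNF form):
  False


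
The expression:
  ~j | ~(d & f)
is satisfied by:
  {d: False, j: False, f: False}
  {f: True, d: False, j: False}
  {j: True, d: False, f: False}
  {f: True, j: True, d: False}
  {d: True, f: False, j: False}
  {f: True, d: True, j: False}
  {j: True, d: True, f: False}


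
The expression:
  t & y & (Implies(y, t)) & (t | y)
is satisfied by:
  {t: True, y: True}


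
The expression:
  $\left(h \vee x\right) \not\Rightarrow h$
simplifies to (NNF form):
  $x \wedge \neg h$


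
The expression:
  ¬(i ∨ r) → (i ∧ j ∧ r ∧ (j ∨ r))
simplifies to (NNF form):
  i ∨ r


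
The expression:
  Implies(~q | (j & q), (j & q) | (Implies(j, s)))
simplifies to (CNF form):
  q | s | ~j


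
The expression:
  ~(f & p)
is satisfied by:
  {p: False, f: False}
  {f: True, p: False}
  {p: True, f: False}


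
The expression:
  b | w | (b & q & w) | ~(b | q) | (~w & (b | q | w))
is always true.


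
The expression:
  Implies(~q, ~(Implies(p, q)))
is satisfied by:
  {q: True, p: True}
  {q: True, p: False}
  {p: True, q: False}


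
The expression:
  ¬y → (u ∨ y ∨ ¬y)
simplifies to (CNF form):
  True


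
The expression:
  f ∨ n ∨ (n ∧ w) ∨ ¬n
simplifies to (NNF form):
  True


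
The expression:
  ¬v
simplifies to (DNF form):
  ¬v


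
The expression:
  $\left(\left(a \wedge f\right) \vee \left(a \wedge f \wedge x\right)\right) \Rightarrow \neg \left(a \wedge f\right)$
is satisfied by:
  {a: False, f: False}
  {f: True, a: False}
  {a: True, f: False}


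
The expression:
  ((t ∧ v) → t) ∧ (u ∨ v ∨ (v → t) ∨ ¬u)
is always true.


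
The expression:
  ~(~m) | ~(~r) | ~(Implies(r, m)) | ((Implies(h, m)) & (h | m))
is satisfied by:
  {r: True, m: True}
  {r: True, m: False}
  {m: True, r: False}


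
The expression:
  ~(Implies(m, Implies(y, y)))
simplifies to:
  False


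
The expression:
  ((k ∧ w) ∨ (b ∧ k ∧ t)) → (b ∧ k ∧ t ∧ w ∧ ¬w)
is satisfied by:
  {b: False, t: False, k: False, w: False}
  {t: True, w: False, b: False, k: False}
  {b: True, w: False, t: False, k: False}
  {t: True, b: True, w: False, k: False}
  {w: True, b: False, t: False, k: False}
  {w: True, t: True, b: False, k: False}
  {w: True, b: True, t: False, k: False}
  {w: True, t: True, b: True, k: False}
  {k: True, w: False, b: False, t: False}
  {k: True, t: True, w: False, b: False}
  {k: True, b: True, w: False, t: False}


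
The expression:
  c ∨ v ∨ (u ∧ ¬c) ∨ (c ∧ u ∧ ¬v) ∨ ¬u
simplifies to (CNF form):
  True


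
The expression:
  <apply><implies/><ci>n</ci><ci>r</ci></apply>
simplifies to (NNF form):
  <apply><or/><ci>r</ci><apply><not/><ci>n</ci></apply></apply>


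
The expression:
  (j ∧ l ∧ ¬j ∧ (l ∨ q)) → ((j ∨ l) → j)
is always true.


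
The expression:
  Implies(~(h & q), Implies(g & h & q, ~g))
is always true.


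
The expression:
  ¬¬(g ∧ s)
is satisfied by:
  {s: True, g: True}


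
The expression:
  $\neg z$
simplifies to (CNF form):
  $\neg z$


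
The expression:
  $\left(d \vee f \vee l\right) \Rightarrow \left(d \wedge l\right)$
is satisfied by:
  {d: True, l: True, f: False}
  {f: True, d: True, l: True}
  {f: False, l: False, d: False}


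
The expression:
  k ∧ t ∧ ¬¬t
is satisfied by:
  {t: True, k: True}


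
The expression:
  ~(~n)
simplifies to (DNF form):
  n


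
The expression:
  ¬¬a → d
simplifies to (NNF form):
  d ∨ ¬a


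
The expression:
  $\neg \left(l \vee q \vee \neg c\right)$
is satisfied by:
  {c: True, q: False, l: False}


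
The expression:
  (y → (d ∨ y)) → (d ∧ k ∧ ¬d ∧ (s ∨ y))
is never true.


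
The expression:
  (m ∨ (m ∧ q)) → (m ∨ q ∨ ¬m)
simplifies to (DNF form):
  True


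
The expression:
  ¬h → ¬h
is always true.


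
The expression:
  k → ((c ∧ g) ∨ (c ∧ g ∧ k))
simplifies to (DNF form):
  (c ∧ g) ∨ ¬k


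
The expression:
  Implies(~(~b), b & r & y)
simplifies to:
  ~b | (r & y)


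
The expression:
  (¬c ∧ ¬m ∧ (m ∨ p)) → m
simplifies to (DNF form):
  c ∨ m ∨ ¬p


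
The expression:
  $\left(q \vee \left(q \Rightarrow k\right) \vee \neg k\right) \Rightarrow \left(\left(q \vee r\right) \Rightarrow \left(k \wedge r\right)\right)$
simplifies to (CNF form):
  $\left(k \vee \neg q\right) \wedge \left(k \vee \neg r\right) \wedge \left(r \vee \neg q\right) \wedge \left(r \vee \neg r\right)$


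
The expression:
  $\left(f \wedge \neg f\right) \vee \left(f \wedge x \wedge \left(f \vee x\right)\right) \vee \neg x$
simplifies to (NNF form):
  $f \vee \neg x$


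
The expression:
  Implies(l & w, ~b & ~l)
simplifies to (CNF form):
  ~l | ~w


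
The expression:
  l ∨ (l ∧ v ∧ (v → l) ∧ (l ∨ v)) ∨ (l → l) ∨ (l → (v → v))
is always true.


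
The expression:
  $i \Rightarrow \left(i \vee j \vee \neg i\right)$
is always true.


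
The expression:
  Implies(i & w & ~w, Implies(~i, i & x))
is always true.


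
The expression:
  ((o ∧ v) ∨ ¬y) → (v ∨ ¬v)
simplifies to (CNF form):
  True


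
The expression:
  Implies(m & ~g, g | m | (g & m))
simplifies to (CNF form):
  True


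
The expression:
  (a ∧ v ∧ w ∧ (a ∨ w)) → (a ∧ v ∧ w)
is always true.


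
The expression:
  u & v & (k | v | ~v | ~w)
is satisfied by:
  {u: True, v: True}


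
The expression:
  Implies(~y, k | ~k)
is always true.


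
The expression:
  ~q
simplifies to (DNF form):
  ~q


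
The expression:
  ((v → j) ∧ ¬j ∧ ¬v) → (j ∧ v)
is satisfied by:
  {v: True, j: True}
  {v: True, j: False}
  {j: True, v: False}


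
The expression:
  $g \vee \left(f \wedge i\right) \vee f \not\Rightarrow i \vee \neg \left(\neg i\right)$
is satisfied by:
  {i: True, g: True, f: True}
  {i: True, g: True, f: False}
  {i: True, f: True, g: False}
  {i: True, f: False, g: False}
  {g: True, f: True, i: False}
  {g: True, f: False, i: False}
  {f: True, g: False, i: False}


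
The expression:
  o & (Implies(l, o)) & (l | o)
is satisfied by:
  {o: True}


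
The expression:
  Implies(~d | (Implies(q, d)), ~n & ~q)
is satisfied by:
  {n: False, q: False}


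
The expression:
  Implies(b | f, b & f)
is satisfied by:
  {f: False, b: False}
  {b: True, f: True}


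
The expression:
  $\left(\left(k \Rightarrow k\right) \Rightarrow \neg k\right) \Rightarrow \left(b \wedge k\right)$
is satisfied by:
  {k: True}


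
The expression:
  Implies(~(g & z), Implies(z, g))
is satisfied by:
  {g: True, z: False}
  {z: False, g: False}
  {z: True, g: True}


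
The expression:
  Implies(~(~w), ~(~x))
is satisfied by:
  {x: True, w: False}
  {w: False, x: False}
  {w: True, x: True}


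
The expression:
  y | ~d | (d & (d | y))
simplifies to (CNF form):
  True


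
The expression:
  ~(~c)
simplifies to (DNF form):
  c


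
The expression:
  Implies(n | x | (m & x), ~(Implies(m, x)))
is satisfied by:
  {m: True, x: False, n: False}
  {x: False, n: False, m: False}
  {n: True, m: True, x: False}


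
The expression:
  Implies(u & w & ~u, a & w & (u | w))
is always true.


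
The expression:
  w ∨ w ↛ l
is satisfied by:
  {w: True}


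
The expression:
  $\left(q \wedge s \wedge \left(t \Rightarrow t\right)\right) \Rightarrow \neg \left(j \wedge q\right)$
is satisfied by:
  {s: False, q: False, j: False}
  {j: True, s: False, q: False}
  {q: True, s: False, j: False}
  {j: True, q: True, s: False}
  {s: True, j: False, q: False}
  {j: True, s: True, q: False}
  {q: True, s: True, j: False}


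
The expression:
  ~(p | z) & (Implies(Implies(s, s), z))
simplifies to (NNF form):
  False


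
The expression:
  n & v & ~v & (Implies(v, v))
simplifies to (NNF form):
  False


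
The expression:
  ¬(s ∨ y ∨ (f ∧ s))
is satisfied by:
  {y: False, s: False}


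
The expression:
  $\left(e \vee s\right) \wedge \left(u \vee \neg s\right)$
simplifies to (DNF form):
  $\left(e \wedge \neg s\right) \vee \left(s \wedge u\right)$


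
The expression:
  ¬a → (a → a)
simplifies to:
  True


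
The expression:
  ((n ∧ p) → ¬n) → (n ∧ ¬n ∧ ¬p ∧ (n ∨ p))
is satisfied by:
  {p: True, n: True}


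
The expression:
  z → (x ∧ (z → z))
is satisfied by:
  {x: True, z: False}
  {z: False, x: False}
  {z: True, x: True}


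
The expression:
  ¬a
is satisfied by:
  {a: False}


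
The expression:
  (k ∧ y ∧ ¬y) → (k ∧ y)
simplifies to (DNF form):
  True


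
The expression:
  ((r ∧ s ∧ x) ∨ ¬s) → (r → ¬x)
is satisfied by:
  {x: False, r: False}
  {r: True, x: False}
  {x: True, r: False}


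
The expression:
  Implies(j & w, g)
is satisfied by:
  {g: True, w: False, j: False}
  {w: False, j: False, g: False}
  {j: True, g: True, w: False}
  {j: True, w: False, g: False}
  {g: True, w: True, j: False}
  {w: True, g: False, j: False}
  {j: True, w: True, g: True}


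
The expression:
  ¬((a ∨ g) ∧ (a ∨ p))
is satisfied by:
  {p: False, a: False, g: False}
  {g: True, p: False, a: False}
  {p: True, g: False, a: False}


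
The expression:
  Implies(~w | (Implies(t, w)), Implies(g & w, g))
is always true.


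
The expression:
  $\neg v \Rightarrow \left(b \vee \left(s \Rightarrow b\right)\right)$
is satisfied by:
  {b: True, v: True, s: False}
  {b: True, s: False, v: False}
  {v: True, s: False, b: False}
  {v: False, s: False, b: False}
  {b: True, v: True, s: True}
  {b: True, s: True, v: False}
  {v: True, s: True, b: False}


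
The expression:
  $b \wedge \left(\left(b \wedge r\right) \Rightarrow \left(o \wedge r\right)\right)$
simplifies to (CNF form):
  $b \wedge \left(o \vee \neg r\right)$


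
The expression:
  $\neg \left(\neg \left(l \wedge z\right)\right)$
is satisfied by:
  {z: True, l: True}


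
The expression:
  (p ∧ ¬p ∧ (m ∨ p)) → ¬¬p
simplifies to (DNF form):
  True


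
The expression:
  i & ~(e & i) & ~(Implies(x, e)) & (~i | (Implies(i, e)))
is never true.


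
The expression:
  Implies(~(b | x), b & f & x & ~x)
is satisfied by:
  {b: True, x: True}
  {b: True, x: False}
  {x: True, b: False}


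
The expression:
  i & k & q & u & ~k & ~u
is never true.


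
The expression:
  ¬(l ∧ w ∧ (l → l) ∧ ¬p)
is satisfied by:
  {p: True, l: False, w: False}
  {l: False, w: False, p: False}
  {w: True, p: True, l: False}
  {w: True, l: False, p: False}
  {p: True, l: True, w: False}
  {l: True, p: False, w: False}
  {w: True, l: True, p: True}


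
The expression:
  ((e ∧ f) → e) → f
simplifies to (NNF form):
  f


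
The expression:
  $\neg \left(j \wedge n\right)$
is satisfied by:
  {n: False, j: False}
  {j: True, n: False}
  {n: True, j: False}


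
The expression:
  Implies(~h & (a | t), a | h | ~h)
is always true.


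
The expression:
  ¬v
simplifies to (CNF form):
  ¬v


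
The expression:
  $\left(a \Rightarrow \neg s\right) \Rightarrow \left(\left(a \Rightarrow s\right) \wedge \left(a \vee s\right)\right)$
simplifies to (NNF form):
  $s$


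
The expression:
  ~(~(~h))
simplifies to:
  ~h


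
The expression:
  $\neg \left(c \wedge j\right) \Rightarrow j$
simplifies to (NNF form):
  $j$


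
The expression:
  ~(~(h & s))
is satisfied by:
  {h: True, s: True}


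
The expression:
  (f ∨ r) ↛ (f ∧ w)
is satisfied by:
  {r: True, f: False, w: False}
  {r: True, w: True, f: False}
  {r: True, f: True, w: False}
  {f: True, w: False, r: False}


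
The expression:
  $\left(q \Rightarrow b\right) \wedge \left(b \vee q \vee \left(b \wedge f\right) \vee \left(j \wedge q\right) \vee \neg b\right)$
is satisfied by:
  {b: True, q: False}
  {q: False, b: False}
  {q: True, b: True}


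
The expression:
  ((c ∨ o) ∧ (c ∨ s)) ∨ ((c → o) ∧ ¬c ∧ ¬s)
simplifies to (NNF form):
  c ∨ o ∨ ¬s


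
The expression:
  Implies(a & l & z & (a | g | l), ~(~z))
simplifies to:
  True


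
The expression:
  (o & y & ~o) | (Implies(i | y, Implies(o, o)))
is always true.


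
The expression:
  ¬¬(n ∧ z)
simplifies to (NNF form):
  n ∧ z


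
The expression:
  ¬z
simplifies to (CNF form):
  ¬z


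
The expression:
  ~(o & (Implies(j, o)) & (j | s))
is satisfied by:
  {j: False, o: False, s: False}
  {s: True, j: False, o: False}
  {j: True, s: False, o: False}
  {s: True, j: True, o: False}
  {o: True, s: False, j: False}


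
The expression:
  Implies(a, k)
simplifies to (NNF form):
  k | ~a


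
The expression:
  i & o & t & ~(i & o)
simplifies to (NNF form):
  False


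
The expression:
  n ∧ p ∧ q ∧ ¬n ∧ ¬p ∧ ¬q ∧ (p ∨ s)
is never true.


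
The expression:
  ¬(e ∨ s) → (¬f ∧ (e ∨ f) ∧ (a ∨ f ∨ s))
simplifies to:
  e ∨ s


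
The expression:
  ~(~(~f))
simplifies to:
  ~f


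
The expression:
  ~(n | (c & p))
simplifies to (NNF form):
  ~n & (~c | ~p)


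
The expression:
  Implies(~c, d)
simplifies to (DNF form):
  c | d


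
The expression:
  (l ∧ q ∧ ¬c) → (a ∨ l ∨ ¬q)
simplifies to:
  True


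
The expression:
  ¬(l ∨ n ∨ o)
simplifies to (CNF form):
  ¬l ∧ ¬n ∧ ¬o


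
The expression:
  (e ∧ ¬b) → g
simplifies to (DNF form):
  b ∨ g ∨ ¬e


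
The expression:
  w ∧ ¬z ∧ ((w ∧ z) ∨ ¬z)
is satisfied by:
  {w: True, z: False}


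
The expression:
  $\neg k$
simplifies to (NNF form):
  $\neg k$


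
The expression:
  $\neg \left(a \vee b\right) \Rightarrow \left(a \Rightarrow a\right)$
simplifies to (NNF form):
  $\text{True}$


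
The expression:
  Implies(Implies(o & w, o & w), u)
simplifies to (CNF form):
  u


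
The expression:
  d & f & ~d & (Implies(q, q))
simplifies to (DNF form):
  False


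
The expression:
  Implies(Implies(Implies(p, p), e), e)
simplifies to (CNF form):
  True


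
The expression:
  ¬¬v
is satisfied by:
  {v: True}


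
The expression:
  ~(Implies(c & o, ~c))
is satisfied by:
  {c: True, o: True}


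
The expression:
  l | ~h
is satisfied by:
  {l: True, h: False}
  {h: False, l: False}
  {h: True, l: True}


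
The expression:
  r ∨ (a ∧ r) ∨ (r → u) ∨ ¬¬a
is always true.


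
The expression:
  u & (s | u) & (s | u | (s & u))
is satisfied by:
  {u: True}


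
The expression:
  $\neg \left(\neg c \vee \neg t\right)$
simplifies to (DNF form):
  $c \wedge t$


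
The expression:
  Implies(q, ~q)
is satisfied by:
  {q: False}


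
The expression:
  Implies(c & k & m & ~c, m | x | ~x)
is always true.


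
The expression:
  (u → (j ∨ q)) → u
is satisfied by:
  {u: True}


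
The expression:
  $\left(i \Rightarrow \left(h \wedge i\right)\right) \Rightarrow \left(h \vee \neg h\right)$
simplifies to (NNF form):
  $\text{True}$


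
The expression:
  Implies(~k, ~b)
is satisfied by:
  {k: True, b: False}
  {b: False, k: False}
  {b: True, k: True}


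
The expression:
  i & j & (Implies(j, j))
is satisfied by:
  {i: True, j: True}


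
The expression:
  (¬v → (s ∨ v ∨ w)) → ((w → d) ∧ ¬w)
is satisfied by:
  {w: False}


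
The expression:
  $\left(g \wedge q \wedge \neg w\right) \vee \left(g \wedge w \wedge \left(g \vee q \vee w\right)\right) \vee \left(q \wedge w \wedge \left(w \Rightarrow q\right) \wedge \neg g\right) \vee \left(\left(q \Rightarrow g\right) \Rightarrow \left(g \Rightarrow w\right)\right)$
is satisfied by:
  {q: True, w: True, g: False}
  {q: True, g: False, w: False}
  {w: True, g: False, q: False}
  {w: False, g: False, q: False}
  {q: True, w: True, g: True}
  {q: True, g: True, w: False}
  {w: True, g: True, q: False}


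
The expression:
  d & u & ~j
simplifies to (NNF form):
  d & u & ~j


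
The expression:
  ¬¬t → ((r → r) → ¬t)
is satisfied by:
  {t: False}


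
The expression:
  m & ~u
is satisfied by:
  {m: True, u: False}


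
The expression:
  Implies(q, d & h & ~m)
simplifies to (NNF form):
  ~q | (d & h & ~m)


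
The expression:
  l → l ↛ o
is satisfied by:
  {l: False, o: False}
  {o: True, l: False}
  {l: True, o: False}


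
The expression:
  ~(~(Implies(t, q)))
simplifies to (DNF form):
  q | ~t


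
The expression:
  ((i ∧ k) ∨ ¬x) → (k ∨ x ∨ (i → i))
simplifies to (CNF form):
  True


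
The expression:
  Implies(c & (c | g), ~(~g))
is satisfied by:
  {g: True, c: False}
  {c: False, g: False}
  {c: True, g: True}


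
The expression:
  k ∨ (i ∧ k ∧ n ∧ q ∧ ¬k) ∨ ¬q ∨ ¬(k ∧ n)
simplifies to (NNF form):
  True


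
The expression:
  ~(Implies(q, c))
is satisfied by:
  {q: True, c: False}


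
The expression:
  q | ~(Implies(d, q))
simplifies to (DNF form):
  d | q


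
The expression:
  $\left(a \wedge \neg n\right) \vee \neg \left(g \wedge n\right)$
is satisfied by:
  {g: False, n: False}
  {n: True, g: False}
  {g: True, n: False}


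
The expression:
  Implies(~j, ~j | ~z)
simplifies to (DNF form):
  True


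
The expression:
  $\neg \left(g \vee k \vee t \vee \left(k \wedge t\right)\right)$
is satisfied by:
  {g: False, t: False, k: False}


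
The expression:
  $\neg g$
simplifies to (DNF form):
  $\neg g$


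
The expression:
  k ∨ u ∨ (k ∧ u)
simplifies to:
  k ∨ u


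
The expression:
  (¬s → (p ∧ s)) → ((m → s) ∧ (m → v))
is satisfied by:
  {v: True, s: False, m: False}
  {s: False, m: False, v: False}
  {v: True, m: True, s: False}
  {m: True, s: False, v: False}
  {v: True, s: True, m: False}
  {s: True, v: False, m: False}
  {v: True, m: True, s: True}
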